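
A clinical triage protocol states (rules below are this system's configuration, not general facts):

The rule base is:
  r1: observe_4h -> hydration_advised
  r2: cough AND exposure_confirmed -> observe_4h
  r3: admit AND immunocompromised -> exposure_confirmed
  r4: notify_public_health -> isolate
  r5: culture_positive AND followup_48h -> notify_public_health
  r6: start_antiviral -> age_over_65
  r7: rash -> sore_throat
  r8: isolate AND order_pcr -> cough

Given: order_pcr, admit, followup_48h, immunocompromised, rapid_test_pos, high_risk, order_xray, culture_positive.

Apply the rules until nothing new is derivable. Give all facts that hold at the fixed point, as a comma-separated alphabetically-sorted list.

Round 1 — r3, r5, derive exposure_confirmed, notify_public_health.
Round 2 — r4, derive isolate.
Round 3 — r8, derive cough.
Round 4 — r2, derive observe_4h.
Round 5 — r1, derive hydration_advised.

admit, cough, culture_positive, exposure_confirmed, followup_48h, high_risk, hydration_advised, immunocompromised, isolate, notify_public_health, observe_4h, order_pcr, order_xray, rapid_test_pos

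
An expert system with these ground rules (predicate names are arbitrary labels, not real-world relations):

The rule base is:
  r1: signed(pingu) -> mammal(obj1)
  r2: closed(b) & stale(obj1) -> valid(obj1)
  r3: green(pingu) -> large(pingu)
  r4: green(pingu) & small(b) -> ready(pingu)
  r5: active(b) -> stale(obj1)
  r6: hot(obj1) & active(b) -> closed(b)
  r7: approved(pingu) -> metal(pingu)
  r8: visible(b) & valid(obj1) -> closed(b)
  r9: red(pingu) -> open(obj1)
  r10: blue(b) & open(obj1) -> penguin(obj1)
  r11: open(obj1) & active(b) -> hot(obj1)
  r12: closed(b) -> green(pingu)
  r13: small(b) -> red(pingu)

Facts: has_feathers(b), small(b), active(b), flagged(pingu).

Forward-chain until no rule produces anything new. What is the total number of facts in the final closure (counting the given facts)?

Round 1 fires r5, r13, giving stale(obj1), red(pingu).
Round 2 fires r9, giving open(obj1).
Round 3 fires r11, giving hot(obj1).
Round 4 fires r6, giving closed(b).
Round 5 fires r2, r12, giving valid(obj1), green(pingu).
Round 6 fires r3, r4, giving large(pingu), ready(pingu).
Closure: {active(b), closed(b), flagged(pingu), green(pingu), has_feathers(b), hot(obj1), large(pingu), open(obj1), ready(pingu), red(pingu), small(b), stale(obj1), valid(obj1)} — 13 facts.

13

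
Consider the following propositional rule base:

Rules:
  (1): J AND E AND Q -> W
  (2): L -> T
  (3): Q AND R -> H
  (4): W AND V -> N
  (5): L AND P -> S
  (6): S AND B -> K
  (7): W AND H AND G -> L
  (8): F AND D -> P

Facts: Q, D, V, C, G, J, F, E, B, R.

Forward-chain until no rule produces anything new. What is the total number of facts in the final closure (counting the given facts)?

18

Round 1 — (1), (3), (8), derive W, H, P.
Round 2 — (4), (7), derive N, L.
Round 3 — (2), (5), derive T, S.
Round 4 — (6), derive K.
Closure: {B, C, D, E, F, G, H, J, K, L, N, P, Q, R, S, T, V, W} — 18 facts.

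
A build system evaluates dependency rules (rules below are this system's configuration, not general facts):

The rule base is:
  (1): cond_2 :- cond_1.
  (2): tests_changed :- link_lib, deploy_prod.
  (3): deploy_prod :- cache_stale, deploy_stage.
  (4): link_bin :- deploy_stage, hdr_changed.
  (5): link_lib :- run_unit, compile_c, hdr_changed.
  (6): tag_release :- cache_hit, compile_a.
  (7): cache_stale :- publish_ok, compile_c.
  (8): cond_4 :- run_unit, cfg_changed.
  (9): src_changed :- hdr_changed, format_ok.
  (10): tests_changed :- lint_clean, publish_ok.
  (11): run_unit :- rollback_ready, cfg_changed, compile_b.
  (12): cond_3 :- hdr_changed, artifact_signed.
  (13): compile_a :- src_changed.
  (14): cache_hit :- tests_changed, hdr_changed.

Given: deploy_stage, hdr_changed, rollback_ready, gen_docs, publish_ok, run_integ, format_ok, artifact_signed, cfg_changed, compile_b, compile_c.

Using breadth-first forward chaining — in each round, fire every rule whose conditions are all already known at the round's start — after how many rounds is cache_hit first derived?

Round 1 fires (4), (7), (9), (11), (12), giving link_bin, cache_stale, src_changed, run_unit, cond_3.
Round 2 fires (3), (5), (8), (13), giving deploy_prod, link_lib, cond_4, compile_a.
Round 3 fires (2), giving tests_changed.
Round 4 fires (14), giving cache_hit.
cache_hit first appears in round 4.

4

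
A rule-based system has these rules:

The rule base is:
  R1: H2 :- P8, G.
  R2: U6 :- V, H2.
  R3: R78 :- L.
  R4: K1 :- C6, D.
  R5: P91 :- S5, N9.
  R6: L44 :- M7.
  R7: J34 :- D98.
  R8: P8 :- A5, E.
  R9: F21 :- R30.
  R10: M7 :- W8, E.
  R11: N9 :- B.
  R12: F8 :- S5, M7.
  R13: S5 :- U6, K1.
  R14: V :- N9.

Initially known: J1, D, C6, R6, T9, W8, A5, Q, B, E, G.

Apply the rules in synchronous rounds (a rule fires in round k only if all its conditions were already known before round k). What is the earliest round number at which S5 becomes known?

4

Round 1 — R4, R8, R10, R11, derive K1, P8, M7, N9.
Round 2 — R1, R6, R14, derive H2, L44, V.
Round 3 — R2, derive U6.
Round 4 — R13, derive S5.
S5 first appears in round 4.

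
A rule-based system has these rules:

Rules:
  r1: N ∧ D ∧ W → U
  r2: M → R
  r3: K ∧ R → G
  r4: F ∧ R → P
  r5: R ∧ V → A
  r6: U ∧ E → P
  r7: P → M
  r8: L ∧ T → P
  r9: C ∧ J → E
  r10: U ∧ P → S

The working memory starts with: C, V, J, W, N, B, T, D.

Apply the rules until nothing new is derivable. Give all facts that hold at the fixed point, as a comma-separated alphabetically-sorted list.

A, B, C, D, E, J, M, N, P, R, S, T, U, V, W

Round 1 — r1, r9, derive U, E.
Round 2 — r6, derive P.
Round 3 — r7, r10, derive M, S.
Round 4 — r2, derive R.
Round 5 — r5, derive A.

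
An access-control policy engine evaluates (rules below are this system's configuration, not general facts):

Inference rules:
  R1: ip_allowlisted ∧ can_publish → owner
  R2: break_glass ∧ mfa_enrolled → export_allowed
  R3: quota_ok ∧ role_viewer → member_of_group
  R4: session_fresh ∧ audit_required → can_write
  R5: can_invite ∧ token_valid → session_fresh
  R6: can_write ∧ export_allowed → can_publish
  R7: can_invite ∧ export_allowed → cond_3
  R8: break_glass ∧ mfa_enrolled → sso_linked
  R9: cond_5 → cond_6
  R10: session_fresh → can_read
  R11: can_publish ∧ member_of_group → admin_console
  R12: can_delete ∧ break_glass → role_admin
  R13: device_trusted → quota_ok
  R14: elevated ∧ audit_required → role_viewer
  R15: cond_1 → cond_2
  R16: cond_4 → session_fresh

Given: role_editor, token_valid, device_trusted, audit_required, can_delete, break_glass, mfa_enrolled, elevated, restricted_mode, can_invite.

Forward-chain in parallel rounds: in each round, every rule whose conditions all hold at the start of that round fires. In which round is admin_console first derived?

4

Round 1: R2 [break_glass ∧ mfa_enrolled → export_allowed]; R5 [can_invite ∧ token_valid → session_fresh]; R8 [break_glass ∧ mfa_enrolled → sso_linked]; R12 [can_delete ∧ break_glass → role_admin]; R13 [device_trusted → quota_ok]; R14 [elevated ∧ audit_required → role_viewer]. New: export_allowed, session_fresh, sso_linked, role_admin, quota_ok, role_viewer.
Round 2: R3 [quota_ok ∧ role_viewer → member_of_group]; R4 [session_fresh ∧ audit_required → can_write]; R7 [can_invite ∧ export_allowed → cond_3]; R10 [session_fresh → can_read]. New: member_of_group, can_write, cond_3, can_read.
Round 3: R6 [can_write ∧ export_allowed → can_publish]. New: can_publish.
Round 4: R11 [can_publish ∧ member_of_group → admin_console]. New: admin_console.
admin_console first appears in round 4.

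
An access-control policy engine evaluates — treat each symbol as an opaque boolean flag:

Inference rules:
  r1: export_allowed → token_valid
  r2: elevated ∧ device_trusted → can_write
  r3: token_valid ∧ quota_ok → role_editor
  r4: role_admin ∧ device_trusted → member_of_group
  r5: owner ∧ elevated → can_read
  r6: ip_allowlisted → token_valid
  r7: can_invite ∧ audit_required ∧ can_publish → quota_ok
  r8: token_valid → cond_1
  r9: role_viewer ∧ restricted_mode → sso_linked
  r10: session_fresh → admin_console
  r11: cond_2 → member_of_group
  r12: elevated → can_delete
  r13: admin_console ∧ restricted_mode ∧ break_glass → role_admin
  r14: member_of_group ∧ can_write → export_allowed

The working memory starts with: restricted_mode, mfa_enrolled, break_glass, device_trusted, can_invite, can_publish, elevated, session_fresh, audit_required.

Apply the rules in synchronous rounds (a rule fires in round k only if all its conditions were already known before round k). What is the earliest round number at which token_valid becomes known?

Round 1: r2 [elevated ∧ device_trusted → can_write]; r7 [can_invite ∧ audit_required ∧ can_publish → quota_ok]; r10 [session_fresh → admin_console]; r12 [elevated → can_delete]. New: can_write, quota_ok, admin_console, can_delete.
Round 2: r13 [admin_console ∧ restricted_mode ∧ break_glass → role_admin]. New: role_admin.
Round 3: r4 [role_admin ∧ device_trusted → member_of_group]. New: member_of_group.
Round 4: r14 [member_of_group ∧ can_write → export_allowed]. New: export_allowed.
Round 5: r1 [export_allowed → token_valid]. New: token_valid.
token_valid first appears in round 5.

5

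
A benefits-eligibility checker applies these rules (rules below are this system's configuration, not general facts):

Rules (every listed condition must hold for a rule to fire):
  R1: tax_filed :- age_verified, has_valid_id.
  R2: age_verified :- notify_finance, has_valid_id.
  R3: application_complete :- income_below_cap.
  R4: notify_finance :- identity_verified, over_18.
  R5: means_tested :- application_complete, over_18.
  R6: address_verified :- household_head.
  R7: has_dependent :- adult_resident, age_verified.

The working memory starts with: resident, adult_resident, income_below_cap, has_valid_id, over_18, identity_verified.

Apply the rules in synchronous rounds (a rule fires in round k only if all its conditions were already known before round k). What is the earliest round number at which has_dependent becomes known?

[1] R3 [application_complete :- income_below_cap.]; R4 [notify_finance :- identity_verified, over_18.]. ⇒ new: application_complete, notify_finance.
[2] R2 [age_verified :- notify_finance, has_valid_id.]; R5 [means_tested :- application_complete, over_18.]. ⇒ new: age_verified, means_tested.
[3] R1 [tax_filed :- age_verified, has_valid_id.]; R7 [has_dependent :- adult_resident, age_verified.]. ⇒ new: tax_filed, has_dependent.
has_dependent first appears in round 3.

3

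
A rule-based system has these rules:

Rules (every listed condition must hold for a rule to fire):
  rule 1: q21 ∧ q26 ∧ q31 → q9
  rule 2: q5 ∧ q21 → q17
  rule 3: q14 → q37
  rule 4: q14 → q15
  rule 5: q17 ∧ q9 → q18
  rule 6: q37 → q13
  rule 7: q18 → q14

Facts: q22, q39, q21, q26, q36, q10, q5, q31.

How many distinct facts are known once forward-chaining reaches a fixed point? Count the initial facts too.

15

Round 1 fires rule 1, rule 2, giving q9, q17.
Round 2 fires rule 5, giving q18.
Round 3 fires rule 7, giving q14.
Round 4 fires rule 3, rule 4, giving q37, q15.
Round 5 fires rule 6, giving q13.
Closure: {q10, q13, q14, q15, q17, q18, q21, q22, q26, q31, q36, q37, q39, q5, q9} — 15 facts.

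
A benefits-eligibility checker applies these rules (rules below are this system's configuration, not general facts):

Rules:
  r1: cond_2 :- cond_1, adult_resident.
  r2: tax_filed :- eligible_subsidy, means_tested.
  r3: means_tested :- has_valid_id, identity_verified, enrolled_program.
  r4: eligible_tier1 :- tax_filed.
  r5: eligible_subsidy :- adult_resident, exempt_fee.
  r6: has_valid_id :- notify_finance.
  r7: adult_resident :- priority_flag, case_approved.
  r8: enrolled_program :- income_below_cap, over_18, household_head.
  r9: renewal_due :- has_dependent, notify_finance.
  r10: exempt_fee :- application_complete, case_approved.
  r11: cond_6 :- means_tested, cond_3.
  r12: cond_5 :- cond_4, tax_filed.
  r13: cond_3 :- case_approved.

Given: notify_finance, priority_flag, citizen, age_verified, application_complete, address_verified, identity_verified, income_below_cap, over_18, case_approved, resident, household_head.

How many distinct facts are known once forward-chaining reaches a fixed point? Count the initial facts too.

22

Round 1 — r6, r7, r8, r10, r13, derive has_valid_id, adult_resident, enrolled_program, exempt_fee, cond_3.
Round 2 — r3, r5, derive means_tested, eligible_subsidy.
Round 3 — r2, r11, derive tax_filed, cond_6.
Round 4 — r4, derive eligible_tier1.
Closure: {address_verified, adult_resident, age_verified, application_complete, case_approved, citizen, cond_3, cond_6, eligible_subsidy, eligible_tier1, enrolled_program, exempt_fee, has_valid_id, household_head, identity_verified, income_below_cap, means_tested, notify_finance, over_18, priority_flag, resident, tax_filed} — 22 facts.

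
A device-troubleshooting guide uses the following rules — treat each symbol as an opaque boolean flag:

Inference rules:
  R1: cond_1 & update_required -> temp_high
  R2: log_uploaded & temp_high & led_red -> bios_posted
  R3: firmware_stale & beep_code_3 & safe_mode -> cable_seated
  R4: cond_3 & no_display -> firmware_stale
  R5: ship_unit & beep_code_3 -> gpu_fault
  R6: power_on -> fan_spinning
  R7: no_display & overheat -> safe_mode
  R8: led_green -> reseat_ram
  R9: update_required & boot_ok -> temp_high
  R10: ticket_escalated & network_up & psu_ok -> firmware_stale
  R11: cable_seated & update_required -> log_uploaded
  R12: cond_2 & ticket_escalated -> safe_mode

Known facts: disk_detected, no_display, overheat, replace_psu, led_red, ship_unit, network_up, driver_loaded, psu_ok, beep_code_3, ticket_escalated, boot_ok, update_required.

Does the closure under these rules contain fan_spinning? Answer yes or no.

Round 1: R5 [ship_unit & beep_code_3 -> gpu_fault]; R7 [no_display & overheat -> safe_mode]; R9 [update_required & boot_ok -> temp_high]; R10 [ticket_escalated & network_up & psu_ok -> firmware_stale]. Adds gpu_fault, safe_mode, temp_high, firmware_stale.
Round 2: R3 [firmware_stale & beep_code_3 & safe_mode -> cable_seated]. Adds cable_seated.
Round 3: R11 [cable_seated & update_required -> log_uploaded]. Adds log_uploaded.
Round 4: R2 [log_uploaded & temp_high & led_red -> bios_posted]. Adds bios_posted.
Fixed point reached. fan_spinning is concluded only by R6; R6 needs power_on (never derived).

no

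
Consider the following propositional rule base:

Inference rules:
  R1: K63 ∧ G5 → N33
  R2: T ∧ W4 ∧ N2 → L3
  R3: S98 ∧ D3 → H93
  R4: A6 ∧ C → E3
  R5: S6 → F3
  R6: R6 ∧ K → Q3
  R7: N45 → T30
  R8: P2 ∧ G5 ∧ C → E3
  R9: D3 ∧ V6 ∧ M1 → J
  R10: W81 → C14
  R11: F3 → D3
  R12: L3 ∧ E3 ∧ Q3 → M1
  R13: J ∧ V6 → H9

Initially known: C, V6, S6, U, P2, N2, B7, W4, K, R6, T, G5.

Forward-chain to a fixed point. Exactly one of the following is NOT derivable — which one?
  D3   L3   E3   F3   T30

T30

Round 1: R2 [T ∧ W4 ∧ N2 → L3]; R5 [S6 → F3]; R6 [R6 ∧ K → Q3]; R8 [P2 ∧ G5 ∧ C → E3]. Adds L3, F3, Q3, E3.
Round 2: R11 [F3 → D3]; R12 [L3 ∧ E3 ∧ Q3 → M1]. Adds D3, M1.
Round 3: R9 [D3 ∧ V6 ∧ M1 → J]. Adds J.
Round 4: R13 [J ∧ V6 → H9]. Adds H9.
Derived: F3 (round 1), L3 (round 1), D3 (round 2), E3 (round 1). T30 never appears in any round.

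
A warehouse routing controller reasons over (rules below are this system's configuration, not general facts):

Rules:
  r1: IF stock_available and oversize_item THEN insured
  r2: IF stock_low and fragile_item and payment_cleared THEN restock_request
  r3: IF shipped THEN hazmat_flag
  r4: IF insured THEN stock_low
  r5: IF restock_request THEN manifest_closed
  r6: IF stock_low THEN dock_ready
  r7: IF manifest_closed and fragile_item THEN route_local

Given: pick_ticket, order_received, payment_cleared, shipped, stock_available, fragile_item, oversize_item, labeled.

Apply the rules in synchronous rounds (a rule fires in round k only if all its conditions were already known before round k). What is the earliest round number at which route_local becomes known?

5

[1] r1 [IF stock_available and oversize_item THEN insured]; r3 [IF shipped THEN hazmat_flag]. ⇒ new: insured, hazmat_flag.
[2] r4 [IF insured THEN stock_low]. ⇒ new: stock_low.
[3] r2 [IF stock_low and fragile_item and payment_cleared THEN restock_request]; r6 [IF stock_low THEN dock_ready]. ⇒ new: restock_request, dock_ready.
[4] r5 [IF restock_request THEN manifest_closed]. ⇒ new: manifest_closed.
[5] r7 [IF manifest_closed and fragile_item THEN route_local]. ⇒ new: route_local.
route_local first appears in round 5.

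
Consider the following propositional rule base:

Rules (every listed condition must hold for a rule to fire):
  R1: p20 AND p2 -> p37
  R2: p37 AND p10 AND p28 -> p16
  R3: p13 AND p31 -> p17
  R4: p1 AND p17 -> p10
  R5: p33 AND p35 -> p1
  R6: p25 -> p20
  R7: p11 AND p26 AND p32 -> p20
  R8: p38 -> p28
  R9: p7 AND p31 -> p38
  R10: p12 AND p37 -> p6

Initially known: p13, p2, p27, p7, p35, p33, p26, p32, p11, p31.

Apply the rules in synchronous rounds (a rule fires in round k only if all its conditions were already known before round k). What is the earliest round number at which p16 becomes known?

3

Round 1: R3 [p13 AND p31 -> p17]; R5 [p33 AND p35 -> p1]; R7 [p11 AND p26 AND p32 -> p20]; R9 [p7 AND p31 -> p38]. New: p17, p1, p20, p38.
Round 2: R1 [p20 AND p2 -> p37]; R4 [p1 AND p17 -> p10]; R8 [p38 -> p28]. New: p37, p10, p28.
Round 3: R2 [p37 AND p10 AND p28 -> p16]. New: p16.
p16 first appears in round 3.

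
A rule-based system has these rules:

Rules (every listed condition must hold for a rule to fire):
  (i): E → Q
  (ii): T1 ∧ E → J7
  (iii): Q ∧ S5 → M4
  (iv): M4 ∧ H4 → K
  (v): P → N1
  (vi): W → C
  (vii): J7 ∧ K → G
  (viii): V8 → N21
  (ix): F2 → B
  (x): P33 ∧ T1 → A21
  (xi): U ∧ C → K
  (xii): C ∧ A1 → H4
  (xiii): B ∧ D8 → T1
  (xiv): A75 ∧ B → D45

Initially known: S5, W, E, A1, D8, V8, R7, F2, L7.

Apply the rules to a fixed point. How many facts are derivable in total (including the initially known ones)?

Round 1: (i) [E → Q]; (vi) [W → C]; (viii) [V8 → N21]; (ix) [F2 → B]. New: Q, C, N21, B.
Round 2: (iii) [Q ∧ S5 → M4]; (xii) [C ∧ A1 → H4]; (xiii) [B ∧ D8 → T1]. New: M4, H4, T1.
Round 3: (ii) [T1 ∧ E → J7]; (iv) [M4 ∧ H4 → K]. New: J7, K.
Round 4: (vii) [J7 ∧ K → G]. New: G.
Closure: {A1, B, C, D8, E, F2, G, H4, J7, K, L7, M4, N21, Q, R7, S5, T1, V8, W} — 19 facts.

19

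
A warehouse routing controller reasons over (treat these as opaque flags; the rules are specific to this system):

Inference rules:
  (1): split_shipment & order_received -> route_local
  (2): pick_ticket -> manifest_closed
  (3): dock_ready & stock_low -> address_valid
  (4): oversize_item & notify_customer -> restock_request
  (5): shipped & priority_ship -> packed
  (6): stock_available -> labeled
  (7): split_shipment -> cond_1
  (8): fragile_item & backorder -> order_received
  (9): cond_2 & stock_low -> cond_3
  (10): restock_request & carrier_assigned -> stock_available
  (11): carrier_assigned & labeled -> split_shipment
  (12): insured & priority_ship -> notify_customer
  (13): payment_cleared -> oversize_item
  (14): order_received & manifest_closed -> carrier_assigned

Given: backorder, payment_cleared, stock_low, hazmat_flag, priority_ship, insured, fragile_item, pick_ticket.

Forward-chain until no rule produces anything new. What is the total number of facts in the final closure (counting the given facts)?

Round 1 — (2), (8), (12), (13), derive manifest_closed, order_received, notify_customer, oversize_item.
Round 2 — (4), (14), derive restock_request, carrier_assigned.
Round 3 — (10), derive stock_available.
Round 4 — (6), derive labeled.
Round 5 — (11), derive split_shipment.
Round 6 — (1), (7), derive route_local, cond_1.
Closure: {backorder, carrier_assigned, cond_1, fragile_item, hazmat_flag, insured, labeled, manifest_closed, notify_customer, order_received, oversize_item, payment_cleared, pick_ticket, priority_ship, restock_request, route_local, split_shipment, stock_available, stock_low} — 19 facts.

19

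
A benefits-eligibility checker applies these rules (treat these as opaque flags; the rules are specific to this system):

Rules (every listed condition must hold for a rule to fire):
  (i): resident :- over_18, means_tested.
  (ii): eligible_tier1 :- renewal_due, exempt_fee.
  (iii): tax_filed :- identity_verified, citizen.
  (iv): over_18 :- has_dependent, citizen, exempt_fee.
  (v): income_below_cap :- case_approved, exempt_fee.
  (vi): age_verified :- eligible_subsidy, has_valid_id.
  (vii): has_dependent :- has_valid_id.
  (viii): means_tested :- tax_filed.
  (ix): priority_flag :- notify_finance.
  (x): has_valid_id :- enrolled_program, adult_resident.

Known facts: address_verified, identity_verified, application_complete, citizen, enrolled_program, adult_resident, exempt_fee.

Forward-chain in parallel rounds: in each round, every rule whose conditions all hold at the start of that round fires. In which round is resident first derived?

Round 1 — (iii), (x), derive tax_filed, has_valid_id.
Round 2 — (vii), (viii), derive has_dependent, means_tested.
Round 3 — (iv), derive over_18.
Round 4 — (i), derive resident.
resident first appears in round 4.

4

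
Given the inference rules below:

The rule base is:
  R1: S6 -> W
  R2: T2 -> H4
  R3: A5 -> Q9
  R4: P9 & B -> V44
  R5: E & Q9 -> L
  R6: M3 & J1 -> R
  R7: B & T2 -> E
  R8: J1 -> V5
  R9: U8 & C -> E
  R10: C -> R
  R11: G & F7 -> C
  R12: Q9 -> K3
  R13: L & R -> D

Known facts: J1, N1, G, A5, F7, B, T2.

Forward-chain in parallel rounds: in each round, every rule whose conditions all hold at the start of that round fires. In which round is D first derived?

Round 1: R2 [T2 -> H4]; R3 [A5 -> Q9]; R7 [B & T2 -> E]; R8 [J1 -> V5]; R11 [G & F7 -> C]. Adds H4, Q9, E, V5, C.
Round 2: R5 [E & Q9 -> L]; R10 [C -> R]; R12 [Q9 -> K3]. Adds L, R, K3.
Round 3: R13 [L & R -> D]. Adds D.
D first appears in round 3.

3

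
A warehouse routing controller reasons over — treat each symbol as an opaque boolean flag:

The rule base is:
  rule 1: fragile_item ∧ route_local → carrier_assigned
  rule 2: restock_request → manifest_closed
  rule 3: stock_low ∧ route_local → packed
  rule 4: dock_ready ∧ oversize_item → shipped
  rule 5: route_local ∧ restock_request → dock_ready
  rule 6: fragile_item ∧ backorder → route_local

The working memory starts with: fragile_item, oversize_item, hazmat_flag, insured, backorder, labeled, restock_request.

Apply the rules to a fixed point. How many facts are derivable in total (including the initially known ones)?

12

Round 1: rule 2 [restock_request → manifest_closed]; rule 6 [fragile_item ∧ backorder → route_local]. New: manifest_closed, route_local.
Round 2: rule 1 [fragile_item ∧ route_local → carrier_assigned]; rule 5 [route_local ∧ restock_request → dock_ready]. New: carrier_assigned, dock_ready.
Round 3: rule 4 [dock_ready ∧ oversize_item → shipped]. New: shipped.
Closure: {backorder, carrier_assigned, dock_ready, fragile_item, hazmat_flag, insured, labeled, manifest_closed, oversize_item, restock_request, route_local, shipped} — 12 facts.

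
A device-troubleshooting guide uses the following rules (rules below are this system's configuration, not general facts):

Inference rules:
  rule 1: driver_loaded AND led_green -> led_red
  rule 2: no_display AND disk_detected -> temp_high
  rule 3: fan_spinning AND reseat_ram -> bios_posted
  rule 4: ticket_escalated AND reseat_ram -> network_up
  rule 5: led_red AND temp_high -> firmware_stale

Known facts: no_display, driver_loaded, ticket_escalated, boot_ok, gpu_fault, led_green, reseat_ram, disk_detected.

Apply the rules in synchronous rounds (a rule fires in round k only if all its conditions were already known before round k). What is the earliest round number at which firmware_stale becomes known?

Round 1: rule 1 [driver_loaded AND led_green -> led_red]; rule 2 [no_display AND disk_detected -> temp_high]; rule 4 [ticket_escalated AND reseat_ram -> network_up]. Adds led_red, temp_high, network_up.
Round 2: rule 5 [led_red AND temp_high -> firmware_stale]. Adds firmware_stale.
firmware_stale first appears in round 2.

2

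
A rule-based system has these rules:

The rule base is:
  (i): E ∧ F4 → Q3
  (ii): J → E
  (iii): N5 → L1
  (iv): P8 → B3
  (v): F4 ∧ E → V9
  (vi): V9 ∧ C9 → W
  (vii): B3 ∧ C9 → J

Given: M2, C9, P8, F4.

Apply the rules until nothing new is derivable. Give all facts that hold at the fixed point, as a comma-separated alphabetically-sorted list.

B3, C9, E, F4, J, M2, P8, Q3, V9, W

[1] (iv) [P8 → B3]. ⇒ new: B3.
[2] (vii) [B3 ∧ C9 → J]. ⇒ new: J.
[3] (ii) [J → E]. ⇒ new: E.
[4] (i) [E ∧ F4 → Q3]; (v) [F4 ∧ E → V9]. ⇒ new: Q3, V9.
[5] (vi) [V9 ∧ C9 → W]. ⇒ new: W.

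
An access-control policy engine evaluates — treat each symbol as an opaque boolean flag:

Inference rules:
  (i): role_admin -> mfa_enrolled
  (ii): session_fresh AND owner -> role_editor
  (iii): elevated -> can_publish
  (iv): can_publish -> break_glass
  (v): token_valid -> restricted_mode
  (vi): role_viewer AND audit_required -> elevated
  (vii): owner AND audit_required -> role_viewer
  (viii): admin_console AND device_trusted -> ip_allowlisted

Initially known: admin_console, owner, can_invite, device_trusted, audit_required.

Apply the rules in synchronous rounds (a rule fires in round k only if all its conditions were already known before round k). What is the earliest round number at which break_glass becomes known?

Round 1 fires (vii), (viii), giving role_viewer, ip_allowlisted.
Round 2 fires (vi), giving elevated.
Round 3 fires (iii), giving can_publish.
Round 4 fires (iv), giving break_glass.
break_glass first appears in round 4.

4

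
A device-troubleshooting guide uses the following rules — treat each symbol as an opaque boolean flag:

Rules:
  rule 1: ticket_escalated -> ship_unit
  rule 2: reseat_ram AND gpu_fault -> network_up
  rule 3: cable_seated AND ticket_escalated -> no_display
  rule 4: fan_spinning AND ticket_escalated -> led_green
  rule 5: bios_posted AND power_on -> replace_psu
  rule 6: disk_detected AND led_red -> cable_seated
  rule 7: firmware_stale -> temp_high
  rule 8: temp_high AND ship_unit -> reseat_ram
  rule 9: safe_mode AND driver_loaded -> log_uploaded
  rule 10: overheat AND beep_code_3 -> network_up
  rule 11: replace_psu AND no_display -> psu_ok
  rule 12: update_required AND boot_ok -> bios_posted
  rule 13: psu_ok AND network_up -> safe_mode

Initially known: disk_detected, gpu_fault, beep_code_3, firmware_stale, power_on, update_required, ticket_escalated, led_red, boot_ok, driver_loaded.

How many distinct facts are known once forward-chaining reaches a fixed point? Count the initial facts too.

Round 1 — rule 1, rule 6, rule 7, rule 12, derive ship_unit, cable_seated, temp_high, bios_posted.
Round 2 — rule 3, rule 5, rule 8, derive no_display, replace_psu, reseat_ram.
Round 3 — rule 2, rule 11, derive network_up, psu_ok.
Round 4 — rule 13, derive safe_mode.
Round 5 — rule 9, derive log_uploaded.
Closure: {beep_code_3, bios_posted, boot_ok, cable_seated, disk_detected, driver_loaded, firmware_stale, gpu_fault, led_red, log_uploaded, network_up, no_display, power_on, psu_ok, replace_psu, reseat_ram, safe_mode, ship_unit, temp_high, ticket_escalated, update_required} — 21 facts.

21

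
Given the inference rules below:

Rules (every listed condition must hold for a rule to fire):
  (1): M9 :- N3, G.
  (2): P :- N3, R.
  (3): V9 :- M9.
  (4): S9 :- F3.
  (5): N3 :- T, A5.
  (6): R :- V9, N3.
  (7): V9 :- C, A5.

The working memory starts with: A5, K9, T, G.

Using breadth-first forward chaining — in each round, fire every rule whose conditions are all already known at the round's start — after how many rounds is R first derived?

Round 1: (5) [N3 :- T, A5.]. New: N3.
Round 2: (1) [M9 :- N3, G.]. New: M9.
Round 3: (3) [V9 :- M9.]. New: V9.
Round 4: (6) [R :- V9, N3.]. New: R.
R first appears in round 4.

4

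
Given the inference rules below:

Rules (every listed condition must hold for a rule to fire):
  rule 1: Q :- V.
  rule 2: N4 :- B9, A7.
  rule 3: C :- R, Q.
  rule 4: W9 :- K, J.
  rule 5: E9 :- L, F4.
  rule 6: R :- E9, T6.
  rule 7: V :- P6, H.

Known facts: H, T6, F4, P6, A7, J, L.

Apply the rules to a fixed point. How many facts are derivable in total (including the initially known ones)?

12

Round 1 — rule 5, rule 7, derive E9, V.
Round 2 — rule 1, rule 6, derive Q, R.
Round 3 — rule 3, derive C.
Closure: {A7, C, E9, F4, H, J, L, P6, Q, R, T6, V} — 12 facts.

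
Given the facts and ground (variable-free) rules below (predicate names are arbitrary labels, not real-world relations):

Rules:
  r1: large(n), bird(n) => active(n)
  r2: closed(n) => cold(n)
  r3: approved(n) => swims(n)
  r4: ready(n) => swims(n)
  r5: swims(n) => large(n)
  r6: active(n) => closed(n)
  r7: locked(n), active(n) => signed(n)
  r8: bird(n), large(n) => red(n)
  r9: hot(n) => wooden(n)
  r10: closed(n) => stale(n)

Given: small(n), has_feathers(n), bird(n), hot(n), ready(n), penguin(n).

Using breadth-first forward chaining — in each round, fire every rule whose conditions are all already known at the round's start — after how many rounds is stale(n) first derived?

[1] r4 [ready(n) => swims(n)]; r9 [hot(n) => wooden(n)]. ⇒ new: swims(n), wooden(n).
[2] r5 [swims(n) => large(n)]. ⇒ new: large(n).
[3] r1 [large(n), bird(n) => active(n)]; r8 [bird(n), large(n) => red(n)]. ⇒ new: active(n), red(n).
[4] r6 [active(n) => closed(n)]. ⇒ new: closed(n).
[5] r2 [closed(n) => cold(n)]; r10 [closed(n) => stale(n)]. ⇒ new: cold(n), stale(n).
stale(n) first appears in round 5.

5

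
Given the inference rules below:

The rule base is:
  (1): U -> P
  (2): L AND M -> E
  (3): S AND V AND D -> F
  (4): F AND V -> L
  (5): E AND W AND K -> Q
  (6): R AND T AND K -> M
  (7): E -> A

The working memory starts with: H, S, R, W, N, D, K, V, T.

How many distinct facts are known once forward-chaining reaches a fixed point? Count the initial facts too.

15

Round 1 — (3), (6), derive F, M.
Round 2 — (4), derive L.
Round 3 — (2), derive E.
Round 4 — (5), (7), derive Q, A.
Closure: {A, D, E, F, H, K, L, M, N, Q, R, S, T, V, W} — 15 facts.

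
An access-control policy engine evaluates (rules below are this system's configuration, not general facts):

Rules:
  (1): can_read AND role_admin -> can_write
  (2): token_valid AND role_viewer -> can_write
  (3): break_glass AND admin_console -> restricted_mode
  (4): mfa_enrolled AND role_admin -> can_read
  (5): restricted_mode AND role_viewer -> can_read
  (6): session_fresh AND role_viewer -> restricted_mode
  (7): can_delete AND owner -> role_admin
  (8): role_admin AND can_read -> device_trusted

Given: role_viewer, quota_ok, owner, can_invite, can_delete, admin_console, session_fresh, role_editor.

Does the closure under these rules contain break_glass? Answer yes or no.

no

Round 1: (6) [session_fresh AND role_viewer -> restricted_mode]; (7) [can_delete AND owner -> role_admin]. Adds restricted_mode, role_admin.
Round 2: (5) [restricted_mode AND role_viewer -> can_read]. Adds can_read.
Round 3: (1) [can_read AND role_admin -> can_write]; (8) [role_admin AND can_read -> device_trusted]. Adds can_write, device_trusted.
Fixed point reached. No rule has break_glass as a consequent, and it is not given.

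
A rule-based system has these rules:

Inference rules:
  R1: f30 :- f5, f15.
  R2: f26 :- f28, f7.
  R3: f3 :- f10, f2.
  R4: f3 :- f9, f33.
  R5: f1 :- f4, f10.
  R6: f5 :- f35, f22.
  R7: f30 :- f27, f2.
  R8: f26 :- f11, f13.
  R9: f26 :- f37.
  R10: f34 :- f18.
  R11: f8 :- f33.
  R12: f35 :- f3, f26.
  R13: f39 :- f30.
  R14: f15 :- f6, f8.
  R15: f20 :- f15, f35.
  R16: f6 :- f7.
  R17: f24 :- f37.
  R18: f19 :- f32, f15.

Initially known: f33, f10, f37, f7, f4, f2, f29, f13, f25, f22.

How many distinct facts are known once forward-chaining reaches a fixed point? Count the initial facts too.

Round 1: R3 [f3 :- f10, f2.]; R5 [f1 :- f4, f10.]; R9 [f26 :- f37.]; R11 [f8 :- f33.]; R16 [f6 :- f7.]; R17 [f24 :- f37.]. New: f3, f1, f26, f8, f6, f24.
Round 2: R12 [f35 :- f3, f26.]; R14 [f15 :- f6, f8.]. New: f35, f15.
Round 3: R6 [f5 :- f35, f22.]; R15 [f20 :- f15, f35.]. New: f5, f20.
Round 4: R1 [f30 :- f5, f15.]. New: f30.
Round 5: R13 [f39 :- f30.]. New: f39.
Closure: {f1, f10, f13, f15, f2, f20, f22, f24, f25, f26, f29, f3, f30, f33, f35, f37, f39, f4, f5, f6, f7, f8} — 22 facts.

22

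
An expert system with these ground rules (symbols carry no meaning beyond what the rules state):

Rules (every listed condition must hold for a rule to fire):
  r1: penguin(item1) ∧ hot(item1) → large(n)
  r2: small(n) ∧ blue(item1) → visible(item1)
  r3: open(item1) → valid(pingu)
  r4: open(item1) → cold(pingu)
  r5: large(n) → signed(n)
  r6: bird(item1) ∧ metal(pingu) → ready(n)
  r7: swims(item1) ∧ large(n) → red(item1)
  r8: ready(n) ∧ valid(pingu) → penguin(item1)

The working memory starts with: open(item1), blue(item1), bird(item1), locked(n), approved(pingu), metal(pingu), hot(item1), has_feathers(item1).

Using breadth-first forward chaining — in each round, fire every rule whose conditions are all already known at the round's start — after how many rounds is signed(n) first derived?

4

Round 1 fires r3, r4, r6, giving valid(pingu), cold(pingu), ready(n).
Round 2 fires r8, giving penguin(item1).
Round 3 fires r1, giving large(n).
Round 4 fires r5, giving signed(n).
signed(n) first appears in round 4.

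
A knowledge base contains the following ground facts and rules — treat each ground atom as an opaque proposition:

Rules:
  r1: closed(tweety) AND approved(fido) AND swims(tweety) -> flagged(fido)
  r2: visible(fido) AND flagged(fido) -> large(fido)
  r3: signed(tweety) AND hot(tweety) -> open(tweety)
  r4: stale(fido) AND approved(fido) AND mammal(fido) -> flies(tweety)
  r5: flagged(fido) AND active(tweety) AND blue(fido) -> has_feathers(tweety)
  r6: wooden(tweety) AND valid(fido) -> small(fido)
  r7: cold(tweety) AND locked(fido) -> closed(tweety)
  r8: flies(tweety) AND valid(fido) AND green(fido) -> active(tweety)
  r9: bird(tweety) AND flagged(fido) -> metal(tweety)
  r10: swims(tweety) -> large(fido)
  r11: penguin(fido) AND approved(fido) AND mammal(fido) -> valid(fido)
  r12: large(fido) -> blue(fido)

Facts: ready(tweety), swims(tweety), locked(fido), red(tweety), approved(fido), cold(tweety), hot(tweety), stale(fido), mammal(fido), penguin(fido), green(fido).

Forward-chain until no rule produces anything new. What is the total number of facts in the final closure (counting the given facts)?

Round 1 fires r4, r7, r10, r11, giving flies(tweety), closed(tweety), large(fido), valid(fido).
Round 2 fires r1, r8, r12, giving flagged(fido), active(tweety), blue(fido).
Round 3 fires r5, giving has_feathers(tweety).
Closure: {active(tweety), approved(fido), blue(fido), closed(tweety), cold(tweety), flagged(fido), flies(tweety), green(fido), has_feathers(tweety), hot(tweety), large(fido), locked(fido), mammal(fido), penguin(fido), ready(tweety), red(tweety), stale(fido), swims(tweety), valid(fido)} — 19 facts.

19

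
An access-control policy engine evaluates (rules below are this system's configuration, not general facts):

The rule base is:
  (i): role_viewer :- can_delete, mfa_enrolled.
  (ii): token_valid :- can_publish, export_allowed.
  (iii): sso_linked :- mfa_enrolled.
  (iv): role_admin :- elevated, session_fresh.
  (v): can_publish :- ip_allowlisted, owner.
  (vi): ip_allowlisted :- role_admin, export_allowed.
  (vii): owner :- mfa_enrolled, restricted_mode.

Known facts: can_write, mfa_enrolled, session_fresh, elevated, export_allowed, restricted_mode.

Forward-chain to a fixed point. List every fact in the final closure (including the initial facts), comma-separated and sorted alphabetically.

[1] (iii) [sso_linked :- mfa_enrolled.]; (iv) [role_admin :- elevated, session_fresh.]; (vii) [owner :- mfa_enrolled, restricted_mode.]. ⇒ new: sso_linked, role_admin, owner.
[2] (vi) [ip_allowlisted :- role_admin, export_allowed.]. ⇒ new: ip_allowlisted.
[3] (v) [can_publish :- ip_allowlisted, owner.]. ⇒ new: can_publish.
[4] (ii) [token_valid :- can_publish, export_allowed.]. ⇒ new: token_valid.

can_publish, can_write, elevated, export_allowed, ip_allowlisted, mfa_enrolled, owner, restricted_mode, role_admin, session_fresh, sso_linked, token_valid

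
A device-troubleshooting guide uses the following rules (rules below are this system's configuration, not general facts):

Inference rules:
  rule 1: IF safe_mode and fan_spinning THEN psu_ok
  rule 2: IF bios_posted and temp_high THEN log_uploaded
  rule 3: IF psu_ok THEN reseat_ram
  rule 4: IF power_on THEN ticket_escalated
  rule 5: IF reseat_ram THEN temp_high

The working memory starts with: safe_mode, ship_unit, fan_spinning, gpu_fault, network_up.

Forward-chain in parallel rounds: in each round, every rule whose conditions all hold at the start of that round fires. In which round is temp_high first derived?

3

Round 1 — rule 1, derive psu_ok.
Round 2 — rule 3, derive reseat_ram.
Round 3 — rule 5, derive temp_high.
temp_high first appears in round 3.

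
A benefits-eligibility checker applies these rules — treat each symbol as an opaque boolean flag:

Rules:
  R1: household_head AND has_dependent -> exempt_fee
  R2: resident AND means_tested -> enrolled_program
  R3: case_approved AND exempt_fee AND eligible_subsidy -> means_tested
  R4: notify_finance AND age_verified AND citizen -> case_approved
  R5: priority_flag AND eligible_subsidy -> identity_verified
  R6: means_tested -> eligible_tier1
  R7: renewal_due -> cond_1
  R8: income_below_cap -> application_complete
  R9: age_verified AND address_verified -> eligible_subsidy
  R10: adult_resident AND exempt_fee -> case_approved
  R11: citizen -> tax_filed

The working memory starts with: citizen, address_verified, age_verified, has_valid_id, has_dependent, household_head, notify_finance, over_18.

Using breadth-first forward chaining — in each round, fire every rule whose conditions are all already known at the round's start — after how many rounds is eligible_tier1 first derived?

3

[1] R1 [household_head AND has_dependent -> exempt_fee]; R4 [notify_finance AND age_verified AND citizen -> case_approved]; R9 [age_verified AND address_verified -> eligible_subsidy]; R11 [citizen -> tax_filed]. ⇒ new: exempt_fee, case_approved, eligible_subsidy, tax_filed.
[2] R3 [case_approved AND exempt_fee AND eligible_subsidy -> means_tested]. ⇒ new: means_tested.
[3] R6 [means_tested -> eligible_tier1]. ⇒ new: eligible_tier1.
eligible_tier1 first appears in round 3.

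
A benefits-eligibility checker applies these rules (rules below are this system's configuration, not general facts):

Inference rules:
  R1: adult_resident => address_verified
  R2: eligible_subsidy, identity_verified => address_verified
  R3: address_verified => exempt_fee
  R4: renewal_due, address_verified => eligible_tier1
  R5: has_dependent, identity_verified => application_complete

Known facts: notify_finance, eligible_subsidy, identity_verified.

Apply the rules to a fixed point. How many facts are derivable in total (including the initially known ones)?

Round 1 fires R2, giving address_verified.
Round 2 fires R3, giving exempt_fee.
Closure: {address_verified, eligible_subsidy, exempt_fee, identity_verified, notify_finance} — 5 facts.

5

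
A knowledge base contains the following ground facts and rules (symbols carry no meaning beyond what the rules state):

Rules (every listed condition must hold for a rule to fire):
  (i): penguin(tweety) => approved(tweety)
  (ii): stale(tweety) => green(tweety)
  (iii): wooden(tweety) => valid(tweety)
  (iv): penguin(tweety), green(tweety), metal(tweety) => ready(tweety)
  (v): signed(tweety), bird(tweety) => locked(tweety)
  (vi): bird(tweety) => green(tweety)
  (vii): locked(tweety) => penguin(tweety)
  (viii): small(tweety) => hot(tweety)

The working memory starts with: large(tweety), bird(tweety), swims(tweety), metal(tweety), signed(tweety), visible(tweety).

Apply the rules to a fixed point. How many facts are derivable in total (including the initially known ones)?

11

[1] (v) [signed(tweety), bird(tweety) => locked(tweety)]; (vi) [bird(tweety) => green(tweety)]. ⇒ new: locked(tweety), green(tweety).
[2] (vii) [locked(tweety) => penguin(tweety)]. ⇒ new: penguin(tweety).
[3] (i) [penguin(tweety) => approved(tweety)]; (iv) [penguin(tweety), green(tweety), metal(tweety) => ready(tweety)]. ⇒ new: approved(tweety), ready(tweety).
Closure: {approved(tweety), bird(tweety), green(tweety), large(tweety), locked(tweety), metal(tweety), penguin(tweety), ready(tweety), signed(tweety), swims(tweety), visible(tweety)} — 11 facts.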